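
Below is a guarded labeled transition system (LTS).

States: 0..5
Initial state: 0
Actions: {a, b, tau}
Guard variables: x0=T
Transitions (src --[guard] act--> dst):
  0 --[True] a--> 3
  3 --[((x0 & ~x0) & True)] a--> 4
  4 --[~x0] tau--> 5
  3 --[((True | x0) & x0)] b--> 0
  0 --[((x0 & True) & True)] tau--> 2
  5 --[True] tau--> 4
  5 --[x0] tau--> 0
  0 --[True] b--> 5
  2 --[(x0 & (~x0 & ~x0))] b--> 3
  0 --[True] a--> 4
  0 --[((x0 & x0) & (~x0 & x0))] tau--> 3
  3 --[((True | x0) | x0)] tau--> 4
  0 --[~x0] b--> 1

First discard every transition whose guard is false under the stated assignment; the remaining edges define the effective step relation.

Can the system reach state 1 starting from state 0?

After dropping false guards: 8 live edges.
Layer 0: {0}
Layer 1: {2,3,4,5}  now seen {0,2,3,4,5}
R = {0,2,3,4,5}

Answer: UNREACHABLE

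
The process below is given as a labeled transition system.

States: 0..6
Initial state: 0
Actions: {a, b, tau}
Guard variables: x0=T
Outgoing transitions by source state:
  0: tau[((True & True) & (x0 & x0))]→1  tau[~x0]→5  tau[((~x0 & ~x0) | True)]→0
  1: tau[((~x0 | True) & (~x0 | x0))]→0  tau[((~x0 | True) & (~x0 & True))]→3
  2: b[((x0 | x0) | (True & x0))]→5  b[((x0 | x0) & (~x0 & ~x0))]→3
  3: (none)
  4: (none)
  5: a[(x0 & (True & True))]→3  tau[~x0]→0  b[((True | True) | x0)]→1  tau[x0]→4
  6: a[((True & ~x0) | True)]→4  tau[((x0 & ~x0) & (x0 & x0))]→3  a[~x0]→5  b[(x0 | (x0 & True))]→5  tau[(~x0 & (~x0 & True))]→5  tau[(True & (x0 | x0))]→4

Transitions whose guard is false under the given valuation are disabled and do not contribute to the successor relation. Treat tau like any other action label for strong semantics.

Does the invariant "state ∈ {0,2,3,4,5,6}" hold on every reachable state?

Safe = {0,2,3,4,5,6}
R = {0,1}
  0: ok
  1: VIOLATES
witness against invariant: tau → 1

Answer: INVARIANT VIOLATED at state 1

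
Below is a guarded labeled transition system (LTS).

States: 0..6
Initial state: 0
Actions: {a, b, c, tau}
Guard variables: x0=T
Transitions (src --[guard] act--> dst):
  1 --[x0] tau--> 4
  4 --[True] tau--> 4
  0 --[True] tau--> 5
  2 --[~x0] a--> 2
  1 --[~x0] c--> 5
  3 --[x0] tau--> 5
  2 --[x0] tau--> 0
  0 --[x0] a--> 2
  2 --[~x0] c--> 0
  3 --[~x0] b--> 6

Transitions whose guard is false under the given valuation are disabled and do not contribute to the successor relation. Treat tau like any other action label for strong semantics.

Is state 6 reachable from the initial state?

Guard filter leaves 6 enabled edge(s).
depth 0: {0}
depth 1: {2,5}  total {0,2,5}
R = {0,2,5}

Answer: UNREACHABLE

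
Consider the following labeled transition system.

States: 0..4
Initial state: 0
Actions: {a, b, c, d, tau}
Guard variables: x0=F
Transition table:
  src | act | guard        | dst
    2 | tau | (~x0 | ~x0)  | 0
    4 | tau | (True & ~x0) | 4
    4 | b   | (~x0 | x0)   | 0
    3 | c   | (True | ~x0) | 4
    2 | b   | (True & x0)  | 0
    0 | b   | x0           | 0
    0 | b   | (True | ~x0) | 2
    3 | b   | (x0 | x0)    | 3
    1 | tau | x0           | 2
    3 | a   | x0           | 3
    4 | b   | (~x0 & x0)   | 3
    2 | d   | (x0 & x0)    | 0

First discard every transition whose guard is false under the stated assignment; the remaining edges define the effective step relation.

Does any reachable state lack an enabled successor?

Answer: DEADLOCK-FREE

Trace:
R = {0,2}
  0: b→2  [1 exit(s)]
  2: tau→0  [1 exit(s)]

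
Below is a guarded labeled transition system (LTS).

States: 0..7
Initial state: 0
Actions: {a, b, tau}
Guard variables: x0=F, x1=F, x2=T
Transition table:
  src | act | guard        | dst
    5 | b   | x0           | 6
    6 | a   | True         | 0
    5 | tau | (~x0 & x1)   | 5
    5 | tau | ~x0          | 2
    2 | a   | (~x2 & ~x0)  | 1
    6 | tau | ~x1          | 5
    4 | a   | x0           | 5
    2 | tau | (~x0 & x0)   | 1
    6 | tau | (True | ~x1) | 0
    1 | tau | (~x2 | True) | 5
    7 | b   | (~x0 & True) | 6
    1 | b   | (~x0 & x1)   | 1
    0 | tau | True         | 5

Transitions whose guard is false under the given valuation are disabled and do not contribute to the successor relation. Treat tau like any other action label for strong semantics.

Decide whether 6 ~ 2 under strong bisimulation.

Compute ~ classes (split until stable):
  round 0: {{0,1,2,3,4,5,6,7}}
  round 1: {{0,1,5},{2,3,4},{6},{7}}
  round 2: {{0,1},{2,3,4},{5},{6},{7}}
stable after 3 split(s): 5 block(s)
6∈{6}, 2∈{2,3,4}

Answer: NOT BISIMILAR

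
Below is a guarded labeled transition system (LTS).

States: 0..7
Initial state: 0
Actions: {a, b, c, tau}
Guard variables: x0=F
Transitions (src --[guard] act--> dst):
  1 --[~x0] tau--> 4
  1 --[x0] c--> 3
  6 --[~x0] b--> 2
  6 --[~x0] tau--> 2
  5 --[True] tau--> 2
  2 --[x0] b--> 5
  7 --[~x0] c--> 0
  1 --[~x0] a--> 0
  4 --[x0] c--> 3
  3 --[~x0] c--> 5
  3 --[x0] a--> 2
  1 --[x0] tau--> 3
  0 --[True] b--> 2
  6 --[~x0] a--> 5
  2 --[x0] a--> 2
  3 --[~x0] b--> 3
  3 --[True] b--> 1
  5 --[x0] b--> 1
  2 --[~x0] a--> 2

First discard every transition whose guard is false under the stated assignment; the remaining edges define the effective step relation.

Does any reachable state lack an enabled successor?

Reach set: {0,2}
  0: b→2  [1 exit(s)]
  2: a→2  [1 exit(s)]

Answer: DEADLOCK-FREE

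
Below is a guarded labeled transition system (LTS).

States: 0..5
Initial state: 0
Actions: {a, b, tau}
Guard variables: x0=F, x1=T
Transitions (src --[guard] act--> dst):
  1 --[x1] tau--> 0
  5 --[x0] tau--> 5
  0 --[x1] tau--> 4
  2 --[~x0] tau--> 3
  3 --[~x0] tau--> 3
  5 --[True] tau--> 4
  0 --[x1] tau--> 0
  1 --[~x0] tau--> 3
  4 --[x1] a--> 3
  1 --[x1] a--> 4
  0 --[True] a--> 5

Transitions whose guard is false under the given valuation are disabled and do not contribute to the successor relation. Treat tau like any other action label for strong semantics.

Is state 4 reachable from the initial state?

Answer: REACHABLE

Analysis:
After dropping false guards: 10 live edges.
Layer 0: {0}
Layer 1: {4,5}  now seen {0,4,5}
Layer 2: {3}  now seen {0,3,4,5}
Reachable = {0,3,4,5}
Path to 4: tau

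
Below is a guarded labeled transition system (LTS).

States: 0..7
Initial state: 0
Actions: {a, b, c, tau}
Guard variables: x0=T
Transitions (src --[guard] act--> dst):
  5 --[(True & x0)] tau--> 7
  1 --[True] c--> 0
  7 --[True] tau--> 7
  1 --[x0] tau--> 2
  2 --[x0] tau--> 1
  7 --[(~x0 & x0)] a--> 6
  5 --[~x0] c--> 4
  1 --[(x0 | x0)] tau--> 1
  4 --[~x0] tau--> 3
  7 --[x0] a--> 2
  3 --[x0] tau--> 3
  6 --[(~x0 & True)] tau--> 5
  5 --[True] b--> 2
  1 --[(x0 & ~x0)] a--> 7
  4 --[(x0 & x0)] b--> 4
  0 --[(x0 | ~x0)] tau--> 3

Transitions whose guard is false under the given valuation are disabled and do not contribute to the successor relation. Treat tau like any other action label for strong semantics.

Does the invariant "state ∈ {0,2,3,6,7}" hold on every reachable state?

Inv-set: {0,2,3,6,7}
Reachable = {0,3}
  0: ok
  3: ok

Answer: INVARIANT HOLDS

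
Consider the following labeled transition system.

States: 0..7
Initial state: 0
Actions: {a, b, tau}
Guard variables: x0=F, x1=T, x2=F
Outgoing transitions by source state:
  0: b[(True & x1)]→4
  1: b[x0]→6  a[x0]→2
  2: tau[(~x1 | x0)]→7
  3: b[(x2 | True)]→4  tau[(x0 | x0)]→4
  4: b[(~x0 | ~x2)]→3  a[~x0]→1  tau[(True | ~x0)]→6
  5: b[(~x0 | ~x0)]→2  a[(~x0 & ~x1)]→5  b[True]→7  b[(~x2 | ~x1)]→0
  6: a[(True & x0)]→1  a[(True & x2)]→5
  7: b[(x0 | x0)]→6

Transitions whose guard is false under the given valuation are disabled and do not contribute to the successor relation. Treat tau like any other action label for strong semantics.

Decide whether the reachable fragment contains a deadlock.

Answer: DEADLOCK at state 1

Trace:
Reach set: {0,1,3,4,6}
  0: b→4  [1 exit(s)]
  1: ∅  [no exit]
  3: b→4  [1 exit(s)]
  4: a→1  b→3  tau→6  [3 exit(s)]
  6: ∅  [no exit]
trace reaching 1: b·a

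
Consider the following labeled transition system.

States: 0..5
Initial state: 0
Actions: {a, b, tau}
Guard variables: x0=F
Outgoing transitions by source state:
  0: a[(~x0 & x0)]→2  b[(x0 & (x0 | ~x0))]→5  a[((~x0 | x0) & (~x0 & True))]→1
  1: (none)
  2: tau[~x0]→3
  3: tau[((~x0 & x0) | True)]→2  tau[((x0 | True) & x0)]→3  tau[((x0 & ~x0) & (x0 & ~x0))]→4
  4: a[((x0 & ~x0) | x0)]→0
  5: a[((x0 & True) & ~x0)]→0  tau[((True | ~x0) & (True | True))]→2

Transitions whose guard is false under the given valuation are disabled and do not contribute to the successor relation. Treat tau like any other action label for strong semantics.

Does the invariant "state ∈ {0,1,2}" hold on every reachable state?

Answer: INVARIANT HOLDS

Trace:
Allowed set {0,1,2}
Reach set: {0,1}
  0: ok
  1: ok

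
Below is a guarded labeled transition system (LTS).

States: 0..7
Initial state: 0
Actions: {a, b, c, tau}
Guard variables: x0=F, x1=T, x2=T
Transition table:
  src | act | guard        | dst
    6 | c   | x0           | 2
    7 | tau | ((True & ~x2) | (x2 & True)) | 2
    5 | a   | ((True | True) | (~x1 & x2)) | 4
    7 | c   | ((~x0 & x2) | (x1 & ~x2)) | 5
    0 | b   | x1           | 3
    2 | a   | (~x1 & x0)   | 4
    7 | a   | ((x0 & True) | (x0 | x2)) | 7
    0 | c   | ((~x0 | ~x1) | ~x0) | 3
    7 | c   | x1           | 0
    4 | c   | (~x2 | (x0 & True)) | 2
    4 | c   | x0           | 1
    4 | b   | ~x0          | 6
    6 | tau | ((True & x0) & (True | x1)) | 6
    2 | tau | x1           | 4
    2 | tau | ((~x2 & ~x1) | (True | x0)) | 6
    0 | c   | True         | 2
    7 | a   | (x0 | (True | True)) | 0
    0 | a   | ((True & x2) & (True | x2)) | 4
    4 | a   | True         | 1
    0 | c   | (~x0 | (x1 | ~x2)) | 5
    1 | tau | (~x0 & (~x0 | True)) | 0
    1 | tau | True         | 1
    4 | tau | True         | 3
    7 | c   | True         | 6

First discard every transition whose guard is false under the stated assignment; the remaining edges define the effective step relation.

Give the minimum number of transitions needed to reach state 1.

BFS to 1:
  depth 0: {0}
  depth 1: {2,3,4,5}
  depth 2: {1,6}
1 enters at depth 2; path a·a

Answer: 2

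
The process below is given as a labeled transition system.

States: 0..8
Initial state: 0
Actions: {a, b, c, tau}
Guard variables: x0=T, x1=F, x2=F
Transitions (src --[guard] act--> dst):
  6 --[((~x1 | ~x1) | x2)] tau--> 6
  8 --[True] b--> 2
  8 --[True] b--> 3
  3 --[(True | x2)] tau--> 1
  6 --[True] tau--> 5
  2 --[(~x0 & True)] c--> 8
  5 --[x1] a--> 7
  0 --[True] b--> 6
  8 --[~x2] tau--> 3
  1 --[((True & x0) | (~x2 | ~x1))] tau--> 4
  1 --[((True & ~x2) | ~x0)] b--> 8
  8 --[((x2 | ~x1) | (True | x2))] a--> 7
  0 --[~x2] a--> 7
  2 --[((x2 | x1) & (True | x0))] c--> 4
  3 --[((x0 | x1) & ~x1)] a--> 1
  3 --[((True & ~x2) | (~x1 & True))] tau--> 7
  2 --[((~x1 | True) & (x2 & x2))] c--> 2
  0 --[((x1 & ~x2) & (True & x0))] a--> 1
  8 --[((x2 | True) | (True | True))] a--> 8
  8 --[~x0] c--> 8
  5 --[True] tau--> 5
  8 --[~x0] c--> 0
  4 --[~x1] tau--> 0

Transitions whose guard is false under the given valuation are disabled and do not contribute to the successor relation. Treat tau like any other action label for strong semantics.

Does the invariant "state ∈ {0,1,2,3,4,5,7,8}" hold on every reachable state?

Allowed set {0,1,2,3,4,5,7,8}
R = {0,5,6,7}
  0: safe
  5: safe
  6: outside
  7: safe
counterexample path to 6: b

Answer: INVARIANT VIOLATED at state 6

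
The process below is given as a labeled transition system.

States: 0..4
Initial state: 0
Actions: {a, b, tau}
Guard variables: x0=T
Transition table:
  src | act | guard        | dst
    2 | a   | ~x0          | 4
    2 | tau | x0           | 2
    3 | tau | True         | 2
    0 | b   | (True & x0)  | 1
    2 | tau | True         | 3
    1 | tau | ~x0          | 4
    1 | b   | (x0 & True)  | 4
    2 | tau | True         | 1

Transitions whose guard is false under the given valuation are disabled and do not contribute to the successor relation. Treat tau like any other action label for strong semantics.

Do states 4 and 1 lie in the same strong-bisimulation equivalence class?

Answer: NOT BISIMILAR

Working:
Compute ~ classes (split until stable):
  π0 = {{0,1,2,3,4}}
  π1 = {{0,1},{2,3},{4}}
  π2 = {{0},{1},{2},{3},{4}}
5 equivalence class(es) (converged in 3)
[4]={4}  [1]={1}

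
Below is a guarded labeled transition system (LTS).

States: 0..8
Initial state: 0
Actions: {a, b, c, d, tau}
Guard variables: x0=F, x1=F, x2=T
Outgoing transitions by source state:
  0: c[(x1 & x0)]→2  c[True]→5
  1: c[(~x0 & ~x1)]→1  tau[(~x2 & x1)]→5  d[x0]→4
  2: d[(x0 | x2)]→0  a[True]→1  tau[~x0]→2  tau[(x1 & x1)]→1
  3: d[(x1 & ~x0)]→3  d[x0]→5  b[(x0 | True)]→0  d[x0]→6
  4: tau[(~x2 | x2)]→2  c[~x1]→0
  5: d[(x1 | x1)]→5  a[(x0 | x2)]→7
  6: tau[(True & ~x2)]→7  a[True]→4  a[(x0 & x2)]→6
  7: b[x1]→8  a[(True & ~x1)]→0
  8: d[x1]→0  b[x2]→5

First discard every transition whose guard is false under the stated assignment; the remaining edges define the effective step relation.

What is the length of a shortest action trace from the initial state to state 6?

Answer: UNREACHABLE

Working:
Layered search for 6:
  Layer 0: {0}
  Layer 1: {5}
  Layer 2: {7}
6 never appears.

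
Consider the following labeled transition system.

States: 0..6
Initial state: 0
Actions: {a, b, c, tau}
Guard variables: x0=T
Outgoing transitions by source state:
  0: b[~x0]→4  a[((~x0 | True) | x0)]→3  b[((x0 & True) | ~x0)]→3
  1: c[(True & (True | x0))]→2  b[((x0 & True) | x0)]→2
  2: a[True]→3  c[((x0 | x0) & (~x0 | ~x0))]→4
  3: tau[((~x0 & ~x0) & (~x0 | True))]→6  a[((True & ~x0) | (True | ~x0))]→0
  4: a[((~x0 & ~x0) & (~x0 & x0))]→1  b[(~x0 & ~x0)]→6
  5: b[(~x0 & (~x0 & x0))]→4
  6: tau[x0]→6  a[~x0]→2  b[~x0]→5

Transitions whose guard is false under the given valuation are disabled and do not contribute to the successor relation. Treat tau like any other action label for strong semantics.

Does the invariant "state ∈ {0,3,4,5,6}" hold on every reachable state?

Safe = {0,3,4,5,6}
R = {0,3}
  0: ✓
  3: ✓

Answer: INVARIANT HOLDS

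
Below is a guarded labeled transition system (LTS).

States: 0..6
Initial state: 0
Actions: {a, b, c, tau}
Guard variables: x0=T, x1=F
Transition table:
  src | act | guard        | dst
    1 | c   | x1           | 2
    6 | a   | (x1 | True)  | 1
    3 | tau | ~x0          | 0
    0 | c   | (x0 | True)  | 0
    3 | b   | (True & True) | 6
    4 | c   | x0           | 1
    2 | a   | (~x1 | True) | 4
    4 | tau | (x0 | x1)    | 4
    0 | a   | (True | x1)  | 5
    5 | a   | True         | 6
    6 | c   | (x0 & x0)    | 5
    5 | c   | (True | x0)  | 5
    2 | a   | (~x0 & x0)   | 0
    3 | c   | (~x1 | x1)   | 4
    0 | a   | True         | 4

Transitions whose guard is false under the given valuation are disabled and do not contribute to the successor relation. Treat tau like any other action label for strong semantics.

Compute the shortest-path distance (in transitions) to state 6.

Breadth-first toward 6:
  depth 0: {0}
  depth 1: {4,5}
  depth 2: {1,6}
first hit 6 at d=2 via a·a

Answer: 2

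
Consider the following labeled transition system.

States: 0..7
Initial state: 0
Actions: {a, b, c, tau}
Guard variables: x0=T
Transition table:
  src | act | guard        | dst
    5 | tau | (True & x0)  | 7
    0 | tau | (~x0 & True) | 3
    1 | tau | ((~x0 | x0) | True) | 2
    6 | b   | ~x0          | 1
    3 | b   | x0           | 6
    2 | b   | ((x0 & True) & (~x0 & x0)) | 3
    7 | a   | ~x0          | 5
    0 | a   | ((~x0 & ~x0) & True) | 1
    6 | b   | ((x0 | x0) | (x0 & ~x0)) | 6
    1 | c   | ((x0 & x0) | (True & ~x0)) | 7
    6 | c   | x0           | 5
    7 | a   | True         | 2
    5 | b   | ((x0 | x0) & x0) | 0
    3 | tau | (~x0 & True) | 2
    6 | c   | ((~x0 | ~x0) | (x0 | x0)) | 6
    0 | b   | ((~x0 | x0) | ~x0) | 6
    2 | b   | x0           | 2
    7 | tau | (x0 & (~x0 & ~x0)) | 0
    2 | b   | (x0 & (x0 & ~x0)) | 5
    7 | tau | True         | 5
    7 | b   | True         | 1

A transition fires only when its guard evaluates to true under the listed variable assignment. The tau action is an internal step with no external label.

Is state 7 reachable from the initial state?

Guard filter leaves 13 enabled edge(s).
depth 0: {0}
depth 1: {6}  now seen {0,6}
depth 2: {5}  now seen {0,5,6}
depth 3: {7}  now seen {0,5,6,7}
depth 4: {1,2}  now seen {0,1,2,5,6,7}
R = {0,1,2,5,6,7}
trace reaching 7: b·c·tau

Answer: REACHABLE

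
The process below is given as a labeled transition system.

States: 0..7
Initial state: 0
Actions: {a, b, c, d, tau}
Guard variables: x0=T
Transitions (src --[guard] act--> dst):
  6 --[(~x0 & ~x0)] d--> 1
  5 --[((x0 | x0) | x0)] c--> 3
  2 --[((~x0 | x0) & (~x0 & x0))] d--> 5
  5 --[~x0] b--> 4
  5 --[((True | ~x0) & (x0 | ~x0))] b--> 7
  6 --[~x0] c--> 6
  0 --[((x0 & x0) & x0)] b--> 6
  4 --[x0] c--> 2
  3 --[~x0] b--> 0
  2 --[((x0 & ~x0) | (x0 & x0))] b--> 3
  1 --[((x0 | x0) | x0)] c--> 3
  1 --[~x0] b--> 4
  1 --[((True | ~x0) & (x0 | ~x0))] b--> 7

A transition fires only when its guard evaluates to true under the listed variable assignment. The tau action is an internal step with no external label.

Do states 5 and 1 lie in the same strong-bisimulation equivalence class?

Bisimulation quotient by refinement:
  P[0] = {{0,1,2,3,4,5,6,7}}
  P[1] = {{0,2},{1,5},{3,6,7},{4}}
Fixed point at round 2; 4 class(es).
5∈{1,5}, 1∈{1,5}

Answer: BISIMILAR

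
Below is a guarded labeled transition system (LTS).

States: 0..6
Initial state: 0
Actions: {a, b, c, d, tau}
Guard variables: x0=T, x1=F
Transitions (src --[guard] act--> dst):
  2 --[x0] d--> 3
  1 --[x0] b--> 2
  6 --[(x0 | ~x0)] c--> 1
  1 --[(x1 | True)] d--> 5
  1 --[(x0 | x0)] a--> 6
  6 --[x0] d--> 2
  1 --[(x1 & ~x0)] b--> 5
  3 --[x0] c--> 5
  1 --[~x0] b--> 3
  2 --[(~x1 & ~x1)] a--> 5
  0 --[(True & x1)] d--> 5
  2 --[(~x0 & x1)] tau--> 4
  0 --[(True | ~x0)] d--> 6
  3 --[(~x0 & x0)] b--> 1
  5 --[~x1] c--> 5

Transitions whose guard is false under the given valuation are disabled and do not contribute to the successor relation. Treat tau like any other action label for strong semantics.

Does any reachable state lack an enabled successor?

Answer: DEADLOCK-FREE

Trace:
Reach set: {0,1,2,3,5,6}
  0: d→6  [1 out]
  1: a→6  b→2  d→5  [3 out]
  2: a→5  d→3  [2 out]
  3: c→5  [1 out]
  5: c→5  [1 out]
  6: c→1  d→2  [2 out]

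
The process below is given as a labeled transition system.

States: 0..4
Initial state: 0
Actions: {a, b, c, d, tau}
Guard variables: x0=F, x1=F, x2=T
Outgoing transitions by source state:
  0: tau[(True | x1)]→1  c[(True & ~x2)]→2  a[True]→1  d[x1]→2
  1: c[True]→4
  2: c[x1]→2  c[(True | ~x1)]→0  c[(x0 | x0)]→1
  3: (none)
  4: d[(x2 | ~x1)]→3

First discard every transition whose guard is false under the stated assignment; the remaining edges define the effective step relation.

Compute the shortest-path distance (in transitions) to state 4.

Answer: 2

Trace:
BFS to 4:
  depth 0: {0}
  depth 1: {1}
  depth 2: {4}
depth(4)=2, e.g. a·c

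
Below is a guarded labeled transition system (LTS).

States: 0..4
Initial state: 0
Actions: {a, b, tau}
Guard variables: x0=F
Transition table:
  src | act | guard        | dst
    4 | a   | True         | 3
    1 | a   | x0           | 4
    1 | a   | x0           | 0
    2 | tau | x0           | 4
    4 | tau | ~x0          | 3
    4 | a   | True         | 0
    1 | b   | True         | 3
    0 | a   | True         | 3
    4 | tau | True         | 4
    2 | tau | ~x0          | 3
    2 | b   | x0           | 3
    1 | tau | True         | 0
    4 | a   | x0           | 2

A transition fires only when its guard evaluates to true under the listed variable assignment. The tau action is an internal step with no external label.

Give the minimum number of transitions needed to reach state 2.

Breadth-first toward 2:
  depth 0: {0}
  depth 1: {3}
2 never appears.

Answer: UNREACHABLE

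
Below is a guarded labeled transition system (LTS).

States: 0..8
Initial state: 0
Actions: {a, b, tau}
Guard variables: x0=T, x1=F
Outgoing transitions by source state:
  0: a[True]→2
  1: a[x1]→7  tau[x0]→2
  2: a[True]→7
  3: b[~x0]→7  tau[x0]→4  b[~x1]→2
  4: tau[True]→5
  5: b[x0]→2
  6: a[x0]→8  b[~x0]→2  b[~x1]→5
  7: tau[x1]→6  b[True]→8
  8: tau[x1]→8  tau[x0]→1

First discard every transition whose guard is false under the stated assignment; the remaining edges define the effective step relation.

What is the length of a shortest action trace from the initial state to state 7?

Answer: 2

Working:
Breadth-first toward 7:
  depth 0: {0}
  depth 1: {2}
  depth 2: {7}
depth(7)=2, e.g. a·a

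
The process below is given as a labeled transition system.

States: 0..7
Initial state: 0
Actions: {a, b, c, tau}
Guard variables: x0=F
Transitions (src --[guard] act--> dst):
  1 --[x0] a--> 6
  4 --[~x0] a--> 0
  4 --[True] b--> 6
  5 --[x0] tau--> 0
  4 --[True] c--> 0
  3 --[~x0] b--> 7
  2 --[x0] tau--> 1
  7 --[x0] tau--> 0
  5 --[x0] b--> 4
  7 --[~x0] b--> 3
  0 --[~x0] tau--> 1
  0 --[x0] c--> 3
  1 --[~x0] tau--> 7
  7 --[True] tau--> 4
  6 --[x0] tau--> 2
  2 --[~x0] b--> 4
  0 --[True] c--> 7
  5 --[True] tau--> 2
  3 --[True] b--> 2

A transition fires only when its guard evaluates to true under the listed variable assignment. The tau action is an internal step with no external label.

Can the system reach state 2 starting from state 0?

Answer: REACHABLE

Working:
12 transition(s) survive guard evaluation.
L0 = {0}
L1 = {1,7}  now seen {0,1,7}
L2 = {3,4}  now seen {0,1,3,4,7}
L3 = {2,6}  now seen {0,1,2,3,4,6,7}
Reach set: {0,1,2,3,4,6,7}
trace reaching 2: c·b·b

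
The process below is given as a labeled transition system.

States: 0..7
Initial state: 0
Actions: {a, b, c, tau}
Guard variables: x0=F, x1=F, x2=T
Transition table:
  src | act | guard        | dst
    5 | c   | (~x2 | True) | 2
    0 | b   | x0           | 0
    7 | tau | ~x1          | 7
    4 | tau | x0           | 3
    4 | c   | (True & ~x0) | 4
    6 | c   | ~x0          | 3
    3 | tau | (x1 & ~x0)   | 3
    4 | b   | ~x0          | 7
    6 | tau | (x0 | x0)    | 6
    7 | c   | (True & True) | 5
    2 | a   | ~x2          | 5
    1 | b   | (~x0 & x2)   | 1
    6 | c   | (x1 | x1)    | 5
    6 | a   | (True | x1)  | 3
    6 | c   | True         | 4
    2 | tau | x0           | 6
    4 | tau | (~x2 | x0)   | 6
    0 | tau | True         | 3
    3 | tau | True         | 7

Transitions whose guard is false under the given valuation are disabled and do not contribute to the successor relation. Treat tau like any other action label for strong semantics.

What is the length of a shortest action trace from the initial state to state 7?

Breadth-first toward 7:
  depth 0: {0}
  depth 1: {3}
  depth 2: {7}
7 enters at depth 2; path tau·tau

Answer: 2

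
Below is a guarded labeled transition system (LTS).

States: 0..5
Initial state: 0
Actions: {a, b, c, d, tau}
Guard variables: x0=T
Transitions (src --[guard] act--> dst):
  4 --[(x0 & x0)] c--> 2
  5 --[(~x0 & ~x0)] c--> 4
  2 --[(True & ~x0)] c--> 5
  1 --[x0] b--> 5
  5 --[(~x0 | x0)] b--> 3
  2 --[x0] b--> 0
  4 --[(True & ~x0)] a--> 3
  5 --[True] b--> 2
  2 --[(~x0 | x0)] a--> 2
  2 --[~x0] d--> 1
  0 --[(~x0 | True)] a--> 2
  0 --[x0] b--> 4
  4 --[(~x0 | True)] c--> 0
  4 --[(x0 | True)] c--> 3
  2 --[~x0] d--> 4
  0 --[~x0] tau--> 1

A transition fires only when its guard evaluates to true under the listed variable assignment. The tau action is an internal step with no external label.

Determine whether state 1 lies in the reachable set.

10 transition(s) survive guard evaluation.
Layer 0: {0}
Layer 1: {2,4}  now seen {0,2,4}
Layer 2: {3}  now seen {0,2,3,4}
Reach set: {0,2,3,4}

Answer: UNREACHABLE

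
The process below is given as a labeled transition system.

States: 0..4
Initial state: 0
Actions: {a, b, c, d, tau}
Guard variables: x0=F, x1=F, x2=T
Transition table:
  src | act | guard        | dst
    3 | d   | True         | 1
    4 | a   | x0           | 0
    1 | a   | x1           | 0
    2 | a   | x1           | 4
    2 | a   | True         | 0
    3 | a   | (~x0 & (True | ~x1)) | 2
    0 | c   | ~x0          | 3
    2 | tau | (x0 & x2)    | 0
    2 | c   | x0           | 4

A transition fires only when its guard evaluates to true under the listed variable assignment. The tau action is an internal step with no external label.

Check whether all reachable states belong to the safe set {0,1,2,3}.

Answer: INVARIANT HOLDS

Working:
Safe = {0,1,2,3}
R = {0,1,2,3}
  0: ok
  1: ok
  2: ok
  3: ok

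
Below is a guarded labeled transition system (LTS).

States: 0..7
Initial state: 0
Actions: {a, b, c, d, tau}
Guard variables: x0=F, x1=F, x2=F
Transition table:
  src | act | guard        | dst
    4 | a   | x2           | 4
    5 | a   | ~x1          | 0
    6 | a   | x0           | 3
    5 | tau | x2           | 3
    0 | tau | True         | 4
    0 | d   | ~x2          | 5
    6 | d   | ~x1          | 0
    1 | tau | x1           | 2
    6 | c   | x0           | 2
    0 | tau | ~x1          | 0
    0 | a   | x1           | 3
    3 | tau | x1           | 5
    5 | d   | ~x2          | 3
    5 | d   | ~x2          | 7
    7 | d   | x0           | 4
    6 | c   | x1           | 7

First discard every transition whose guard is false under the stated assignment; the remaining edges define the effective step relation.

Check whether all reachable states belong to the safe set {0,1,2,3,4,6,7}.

Answer: INVARIANT VIOLATED at state 5

Analysis:
Inv-set: {0,1,2,3,4,6,7}
Reachable = {0,3,4,5,7}
  0: ok
  3: ok
  4: ok
  5: outside
  7: ok
reach 5 via d — violates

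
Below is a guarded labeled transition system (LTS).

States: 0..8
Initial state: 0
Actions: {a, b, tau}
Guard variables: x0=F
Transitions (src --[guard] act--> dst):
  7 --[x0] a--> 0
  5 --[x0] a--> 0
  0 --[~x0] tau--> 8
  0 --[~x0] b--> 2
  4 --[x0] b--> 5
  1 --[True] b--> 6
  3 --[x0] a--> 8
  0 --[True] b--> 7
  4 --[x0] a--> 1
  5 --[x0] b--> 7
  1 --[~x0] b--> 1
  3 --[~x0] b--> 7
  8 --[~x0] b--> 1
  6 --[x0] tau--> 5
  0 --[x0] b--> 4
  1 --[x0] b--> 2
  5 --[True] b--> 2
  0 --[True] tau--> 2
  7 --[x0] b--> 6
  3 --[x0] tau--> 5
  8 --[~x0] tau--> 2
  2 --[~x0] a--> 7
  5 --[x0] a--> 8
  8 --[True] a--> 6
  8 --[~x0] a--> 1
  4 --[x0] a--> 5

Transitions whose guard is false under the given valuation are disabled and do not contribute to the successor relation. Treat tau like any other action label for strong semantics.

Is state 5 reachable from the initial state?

After dropping false guards: 13 live edges.
L0 = {0}
L1 = {2,7,8}  now seen {0,2,7,8}
L2 = {1,6}  now seen {0,1,2,6,7,8}
R = {0,1,2,6,7,8}

Answer: UNREACHABLE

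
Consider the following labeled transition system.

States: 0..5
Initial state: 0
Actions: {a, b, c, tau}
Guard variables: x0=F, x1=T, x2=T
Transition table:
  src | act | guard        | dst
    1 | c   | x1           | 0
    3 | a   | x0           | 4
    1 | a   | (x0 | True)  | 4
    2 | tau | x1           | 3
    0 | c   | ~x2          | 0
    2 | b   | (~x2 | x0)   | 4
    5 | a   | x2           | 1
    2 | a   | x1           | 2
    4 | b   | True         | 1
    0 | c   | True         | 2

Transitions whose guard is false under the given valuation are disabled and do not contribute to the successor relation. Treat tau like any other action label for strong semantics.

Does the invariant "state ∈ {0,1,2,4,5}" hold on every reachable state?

Safe = {0,1,2,4,5}
Reach set: {0,2,3}
  0: safe
  2: safe
  3: VIOLATES
counterexample path to 3: c·tau

Answer: INVARIANT VIOLATED at state 3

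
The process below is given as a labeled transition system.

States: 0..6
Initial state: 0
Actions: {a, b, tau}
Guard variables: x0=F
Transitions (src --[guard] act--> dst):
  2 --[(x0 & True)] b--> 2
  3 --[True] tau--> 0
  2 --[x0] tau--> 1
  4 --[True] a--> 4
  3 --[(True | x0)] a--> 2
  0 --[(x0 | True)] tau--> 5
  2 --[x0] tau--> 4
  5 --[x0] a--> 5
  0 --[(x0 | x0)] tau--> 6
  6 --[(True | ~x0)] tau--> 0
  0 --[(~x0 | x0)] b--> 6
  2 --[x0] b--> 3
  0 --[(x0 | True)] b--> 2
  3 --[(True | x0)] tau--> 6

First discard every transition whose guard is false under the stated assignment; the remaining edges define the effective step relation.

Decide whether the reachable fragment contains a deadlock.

Answer: DEADLOCK at state 2

Working:
Reachable = {0,2,5,6}
  0: b→2  b→6  tau→5  [3 exit(s)]
  2: ∅  [STUCK]
  5: ∅  [STUCK]
  6: tau→0  [1 exit(s)]
trace reaching 2: b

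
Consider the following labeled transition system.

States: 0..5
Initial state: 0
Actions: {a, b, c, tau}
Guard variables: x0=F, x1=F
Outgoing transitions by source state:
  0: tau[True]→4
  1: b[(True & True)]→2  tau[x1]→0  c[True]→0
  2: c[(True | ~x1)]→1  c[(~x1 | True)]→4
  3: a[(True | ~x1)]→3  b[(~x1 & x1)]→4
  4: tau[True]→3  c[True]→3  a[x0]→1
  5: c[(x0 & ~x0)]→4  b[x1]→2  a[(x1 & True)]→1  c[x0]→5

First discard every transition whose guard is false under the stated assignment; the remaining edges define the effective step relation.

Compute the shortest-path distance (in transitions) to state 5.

BFS to 5:
  Layer 0: {0}
  Layer 1: {4}
  Layer 2: {3}
5 never appears.

Answer: UNREACHABLE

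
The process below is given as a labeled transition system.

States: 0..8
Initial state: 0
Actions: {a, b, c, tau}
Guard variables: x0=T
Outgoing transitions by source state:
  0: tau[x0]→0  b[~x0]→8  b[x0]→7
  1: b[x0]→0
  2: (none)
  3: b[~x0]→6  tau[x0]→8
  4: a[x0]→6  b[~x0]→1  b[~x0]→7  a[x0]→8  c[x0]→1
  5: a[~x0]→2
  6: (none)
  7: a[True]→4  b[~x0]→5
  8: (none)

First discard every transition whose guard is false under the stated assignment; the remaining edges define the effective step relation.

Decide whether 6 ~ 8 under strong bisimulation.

Bisimulation quotient by refinement:
  round 0: {{0,1,2,3,4,5,6,7,8}}
  round 1: {{0},{1},{2,5,6,8},{3},{4},{7}}
stable after 2 split(s): 6 block(s)
class of 6: {2,5,6,8}; class of 8: {2,5,6,8}

Answer: BISIMILAR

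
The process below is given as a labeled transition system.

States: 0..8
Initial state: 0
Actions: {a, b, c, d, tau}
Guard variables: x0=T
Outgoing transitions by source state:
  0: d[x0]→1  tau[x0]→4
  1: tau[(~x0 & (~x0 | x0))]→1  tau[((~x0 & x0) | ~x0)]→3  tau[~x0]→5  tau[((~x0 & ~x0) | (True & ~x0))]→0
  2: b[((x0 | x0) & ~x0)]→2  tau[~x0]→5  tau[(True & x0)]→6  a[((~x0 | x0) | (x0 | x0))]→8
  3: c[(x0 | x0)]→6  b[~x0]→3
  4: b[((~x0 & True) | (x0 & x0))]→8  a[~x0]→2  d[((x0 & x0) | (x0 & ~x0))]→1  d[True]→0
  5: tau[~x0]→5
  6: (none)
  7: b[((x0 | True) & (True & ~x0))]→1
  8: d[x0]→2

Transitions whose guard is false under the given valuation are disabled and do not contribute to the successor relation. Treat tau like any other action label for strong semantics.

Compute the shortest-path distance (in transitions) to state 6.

Answer: 4

Working:
BFS to 6:
  depth 0: {0}
  depth 1: {1,4}
  depth 2: {8}
  depth 3: {2}
  depth 4: {6}
6 enters at depth 4; path tau·b·d·tau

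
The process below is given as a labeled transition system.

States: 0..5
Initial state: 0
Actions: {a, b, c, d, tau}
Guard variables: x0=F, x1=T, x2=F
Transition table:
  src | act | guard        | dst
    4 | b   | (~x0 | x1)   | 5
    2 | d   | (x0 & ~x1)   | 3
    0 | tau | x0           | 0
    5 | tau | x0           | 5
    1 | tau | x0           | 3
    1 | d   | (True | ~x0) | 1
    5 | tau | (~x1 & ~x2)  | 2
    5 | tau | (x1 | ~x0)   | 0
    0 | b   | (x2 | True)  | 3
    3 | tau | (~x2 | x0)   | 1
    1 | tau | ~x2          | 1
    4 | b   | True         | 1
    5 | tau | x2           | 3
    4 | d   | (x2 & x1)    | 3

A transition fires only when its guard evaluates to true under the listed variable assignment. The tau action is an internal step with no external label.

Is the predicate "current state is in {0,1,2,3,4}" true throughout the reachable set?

Answer: INVARIANT HOLDS

Trace:
Safe = {0,1,2,3,4}
Reachable = {0,1,3}
  0: ✓
  1: ✓
  3: ✓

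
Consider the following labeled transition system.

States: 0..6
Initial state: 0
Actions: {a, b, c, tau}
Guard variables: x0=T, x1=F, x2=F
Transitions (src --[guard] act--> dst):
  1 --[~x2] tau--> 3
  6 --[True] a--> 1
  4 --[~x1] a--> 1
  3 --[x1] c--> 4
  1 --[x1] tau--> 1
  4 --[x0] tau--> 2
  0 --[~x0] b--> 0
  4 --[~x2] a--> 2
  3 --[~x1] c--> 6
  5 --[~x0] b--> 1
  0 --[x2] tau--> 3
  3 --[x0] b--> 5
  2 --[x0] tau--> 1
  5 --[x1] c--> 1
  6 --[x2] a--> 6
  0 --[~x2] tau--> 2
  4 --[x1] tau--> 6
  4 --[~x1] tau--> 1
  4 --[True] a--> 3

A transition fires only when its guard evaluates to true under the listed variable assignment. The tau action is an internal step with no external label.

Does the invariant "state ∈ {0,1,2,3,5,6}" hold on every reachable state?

Inv-set: {0,1,2,3,5,6}
Reach set: {0,1,2,3,5,6}
  0: safe
  1: safe
  2: safe
  3: safe
  5: safe
  6: safe

Answer: INVARIANT HOLDS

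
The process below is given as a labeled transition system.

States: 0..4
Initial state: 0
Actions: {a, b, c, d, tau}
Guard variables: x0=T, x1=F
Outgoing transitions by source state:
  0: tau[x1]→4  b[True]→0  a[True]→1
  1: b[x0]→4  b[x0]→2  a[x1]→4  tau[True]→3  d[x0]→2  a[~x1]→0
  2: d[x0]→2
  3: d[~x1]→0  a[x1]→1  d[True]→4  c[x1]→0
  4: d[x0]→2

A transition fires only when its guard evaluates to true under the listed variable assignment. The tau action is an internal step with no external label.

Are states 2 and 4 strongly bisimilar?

Refine partition for ~:
  round 0: {{0,1,2,3,4}}
  round 1: {{0},{1},{2,3,4}}
  round 2: {{0},{1},{2,4},{3}}
4 equivalence class(es) (converged in 3)
2∈{2,4}, 4∈{2,4}

Answer: BISIMILAR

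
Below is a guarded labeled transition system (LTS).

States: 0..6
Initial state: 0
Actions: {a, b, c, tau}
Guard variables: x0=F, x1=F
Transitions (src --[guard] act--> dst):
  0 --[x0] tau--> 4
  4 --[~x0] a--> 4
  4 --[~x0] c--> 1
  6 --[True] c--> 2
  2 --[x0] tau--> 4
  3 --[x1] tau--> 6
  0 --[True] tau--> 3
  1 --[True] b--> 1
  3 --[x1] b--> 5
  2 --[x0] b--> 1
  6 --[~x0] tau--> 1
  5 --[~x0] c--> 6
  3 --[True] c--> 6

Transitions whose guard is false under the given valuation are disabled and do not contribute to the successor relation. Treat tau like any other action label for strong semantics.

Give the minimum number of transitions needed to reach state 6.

Answer: 2

Analysis:
Layered search for 6:
  L0 = {0}
  L1 = {3}
  L2 = {6}
6 enters at depth 2; path tau·c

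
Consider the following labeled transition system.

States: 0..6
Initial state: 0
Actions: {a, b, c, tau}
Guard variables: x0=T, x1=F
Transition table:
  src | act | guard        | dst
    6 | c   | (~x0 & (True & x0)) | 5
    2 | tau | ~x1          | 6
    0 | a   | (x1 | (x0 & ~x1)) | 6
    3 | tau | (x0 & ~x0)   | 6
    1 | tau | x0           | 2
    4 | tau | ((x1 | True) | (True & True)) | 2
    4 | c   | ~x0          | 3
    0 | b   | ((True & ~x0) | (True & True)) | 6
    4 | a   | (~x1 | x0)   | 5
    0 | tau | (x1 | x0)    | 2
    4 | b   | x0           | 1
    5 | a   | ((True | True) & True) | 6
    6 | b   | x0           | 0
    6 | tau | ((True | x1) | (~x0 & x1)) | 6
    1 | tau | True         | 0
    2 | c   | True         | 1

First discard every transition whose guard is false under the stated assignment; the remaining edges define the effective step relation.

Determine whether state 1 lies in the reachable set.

Answer: REACHABLE

Analysis:
13 transition(s) survive guard evaluation.
depth 0: {0}
depth 1: {2,6}  cumulative {0,2,6}
depth 2: {1}  cumulative {0,1,2,6}
Reachable = {0,1,2,6}
Path to 1: tau·c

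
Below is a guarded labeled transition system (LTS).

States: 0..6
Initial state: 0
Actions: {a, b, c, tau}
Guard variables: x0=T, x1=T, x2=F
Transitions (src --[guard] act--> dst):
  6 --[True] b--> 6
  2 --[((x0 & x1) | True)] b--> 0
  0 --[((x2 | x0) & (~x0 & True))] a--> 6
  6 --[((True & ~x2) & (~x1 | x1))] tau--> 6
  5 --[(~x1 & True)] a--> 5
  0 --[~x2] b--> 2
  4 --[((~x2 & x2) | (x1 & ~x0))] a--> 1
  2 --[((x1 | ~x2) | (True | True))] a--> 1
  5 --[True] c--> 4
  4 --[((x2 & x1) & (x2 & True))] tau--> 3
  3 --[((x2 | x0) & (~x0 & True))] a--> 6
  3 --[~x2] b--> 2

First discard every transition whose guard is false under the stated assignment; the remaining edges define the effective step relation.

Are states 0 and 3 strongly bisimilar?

Answer: BISIMILAR

Analysis:
Refine partition for ~:
  round 0: {{0,1,2,3,4,5,6}}
  round 1: {{0,3},{1,4},{2},{5},{6}}
Fixed point at round 2; 5 class(es).
[0]={0,3}  [3]={0,3}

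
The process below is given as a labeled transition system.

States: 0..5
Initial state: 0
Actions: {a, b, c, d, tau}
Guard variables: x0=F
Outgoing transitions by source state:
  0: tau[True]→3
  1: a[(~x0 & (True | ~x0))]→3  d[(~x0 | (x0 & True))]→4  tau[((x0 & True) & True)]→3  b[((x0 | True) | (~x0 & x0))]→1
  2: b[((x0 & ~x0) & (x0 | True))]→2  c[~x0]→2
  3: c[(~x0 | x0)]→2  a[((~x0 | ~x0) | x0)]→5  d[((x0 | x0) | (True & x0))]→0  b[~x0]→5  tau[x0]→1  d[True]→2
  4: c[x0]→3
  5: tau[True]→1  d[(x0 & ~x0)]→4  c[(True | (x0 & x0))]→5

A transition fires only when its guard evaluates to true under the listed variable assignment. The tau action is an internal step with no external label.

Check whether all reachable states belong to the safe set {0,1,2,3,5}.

Answer: INVARIANT VIOLATED at state 4

Analysis:
Safe = {0,1,2,3,5}
Reachable = {0,1,2,3,4,5}
  0: ok
  1: ok
  2: ok
  3: ok
  4: VIOLATES
  5: ok
witness against invariant: tau·a·tau·d → 4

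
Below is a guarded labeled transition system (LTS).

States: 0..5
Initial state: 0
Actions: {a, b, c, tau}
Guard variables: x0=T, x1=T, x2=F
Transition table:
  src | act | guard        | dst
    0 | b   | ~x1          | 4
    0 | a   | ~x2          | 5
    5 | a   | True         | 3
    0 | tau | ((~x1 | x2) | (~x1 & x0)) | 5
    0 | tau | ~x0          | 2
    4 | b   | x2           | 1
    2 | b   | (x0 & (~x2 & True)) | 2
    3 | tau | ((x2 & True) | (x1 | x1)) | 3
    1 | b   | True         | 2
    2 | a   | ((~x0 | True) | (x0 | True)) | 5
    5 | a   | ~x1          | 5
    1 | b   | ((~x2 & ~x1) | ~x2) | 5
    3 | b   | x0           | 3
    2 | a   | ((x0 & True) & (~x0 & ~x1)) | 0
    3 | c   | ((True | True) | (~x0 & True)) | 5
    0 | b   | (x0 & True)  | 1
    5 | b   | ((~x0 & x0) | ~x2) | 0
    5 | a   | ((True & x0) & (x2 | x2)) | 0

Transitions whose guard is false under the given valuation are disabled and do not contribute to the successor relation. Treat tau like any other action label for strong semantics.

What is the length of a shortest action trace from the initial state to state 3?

BFS to 3:
  Layer 0: {0}
  Layer 1: {1,5}
  Layer 2: {2,3}
3 enters at depth 2; path a·a

Answer: 2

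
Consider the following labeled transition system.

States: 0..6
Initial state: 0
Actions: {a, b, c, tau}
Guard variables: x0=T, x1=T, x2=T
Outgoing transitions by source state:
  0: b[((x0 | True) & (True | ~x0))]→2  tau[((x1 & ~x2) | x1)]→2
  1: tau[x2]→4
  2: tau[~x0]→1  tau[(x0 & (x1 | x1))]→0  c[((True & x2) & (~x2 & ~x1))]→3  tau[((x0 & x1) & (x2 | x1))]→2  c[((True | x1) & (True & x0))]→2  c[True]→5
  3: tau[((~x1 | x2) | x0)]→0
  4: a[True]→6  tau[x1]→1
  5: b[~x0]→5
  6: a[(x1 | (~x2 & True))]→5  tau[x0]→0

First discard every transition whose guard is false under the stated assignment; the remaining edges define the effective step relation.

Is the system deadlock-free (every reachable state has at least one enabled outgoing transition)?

Reach set: {0,2,5}
  0: b→2  tau→2  [2 out]
  2: c→2  c→5  tau→0  tau→2  [4 out]
  5: ∅  [deadlock]
Path to 5: b·c

Answer: DEADLOCK at state 5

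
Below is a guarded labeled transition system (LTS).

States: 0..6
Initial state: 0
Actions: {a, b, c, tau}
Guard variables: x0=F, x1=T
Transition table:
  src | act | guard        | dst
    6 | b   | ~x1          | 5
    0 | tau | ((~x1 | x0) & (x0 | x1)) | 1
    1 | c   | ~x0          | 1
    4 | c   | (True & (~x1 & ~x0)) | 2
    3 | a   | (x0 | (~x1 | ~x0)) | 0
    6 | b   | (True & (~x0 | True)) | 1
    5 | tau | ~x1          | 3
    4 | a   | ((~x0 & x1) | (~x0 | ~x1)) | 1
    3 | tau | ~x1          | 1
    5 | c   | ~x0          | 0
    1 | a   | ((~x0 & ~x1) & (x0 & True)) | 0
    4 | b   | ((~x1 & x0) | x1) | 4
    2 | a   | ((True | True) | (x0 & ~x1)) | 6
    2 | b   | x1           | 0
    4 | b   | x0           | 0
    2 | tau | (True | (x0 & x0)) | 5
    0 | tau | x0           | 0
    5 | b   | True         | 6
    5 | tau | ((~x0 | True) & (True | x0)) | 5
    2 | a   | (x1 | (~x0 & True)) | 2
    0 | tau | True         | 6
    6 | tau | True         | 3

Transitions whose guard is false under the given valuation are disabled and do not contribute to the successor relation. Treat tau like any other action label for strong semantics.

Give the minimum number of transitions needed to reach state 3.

BFS to 3:
  Layer 0: {0}
  Layer 1: {6}
  Layer 2: {1,3}
first hit 3 at d=2 via tau·tau

Answer: 2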